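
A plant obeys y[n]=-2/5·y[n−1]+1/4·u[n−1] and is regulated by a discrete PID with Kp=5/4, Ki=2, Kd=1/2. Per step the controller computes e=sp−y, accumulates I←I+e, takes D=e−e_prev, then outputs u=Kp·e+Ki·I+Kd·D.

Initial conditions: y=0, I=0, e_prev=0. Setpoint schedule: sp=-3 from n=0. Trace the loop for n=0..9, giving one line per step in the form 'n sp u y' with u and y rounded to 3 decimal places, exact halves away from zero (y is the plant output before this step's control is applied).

(exact arithmetic carried between steps; '≈' marks a value shown rounded to 6 d.p. or computed from one; I and e_prev carry over from the previous line; the table rounds u and y to 3 d.p., halves away from zero)
n=0: y=0, sp=-3, e=sp−y=-3; I=-3, D=e−e_prev=-3; u=5/4·(-3)+2·(-3)+1/2·(-3)=-11.25; next y=-2/5·0+1/4·(-11.25)=-2.8125
n=1: y=-2.8125, sp=-3, e=sp−y=-0.1875; I=-3.1875, D=e−e_prev=2.8125; u=5/4·(-0.1875)+2·(-3.1875)+1/2·2.8125=-5.203125; next y=-2/5·(-2.8125)+1/4·(-5.203125)≈-0.175781
n=2: y≈-0.175781, sp=-3, e=sp−y≈-2.824219; I≈-6.011719, D=e−e_prev≈-2.636719; u=5/4·(-2.824219)+2·(-6.011719)+1/2·(-2.636719)≈-16.872070; next y=-2/5·(-0.175781)+1/4·(-16.872070)≈-4.147705
n=3: y≈-4.147705, sp=-3, e=sp−y≈1.147705; I≈-4.864014, D=e−e_prev≈3.971924; u=5/4·1.147705+2·(-4.864014)+1/2·3.971924≈-6.307434; next y=-2/5·(-4.147705)+1/4·(-6.307434)≈0.082224
n=4: y≈0.082224, sp=-3, e=sp−y≈-3.082224; I≈-7.946237, D=e−e_prev≈-4.229929; u=5/4·(-3.082224)+2·(-7.946237)+1/2·(-4.229929)≈-21.860218; next y=-2/5·0.082224+1/4·(-21.860218)≈-5.497944
n=5: y≈-5.497944, sp=-3, e=sp−y≈2.497944; I≈-5.448293, D=e−e_prev≈5.580167; u=5/4·2.497944+2·(-5.448293)+1/2·5.580167≈-4.984073; next y=-2/5·(-5.497944)+1/4·(-4.984073)≈0.953159
n=6: y≈0.953159, sp=-3, e=sp−y≈-3.953159; I≈-9.401453, D=e−e_prev≈-6.451103; u=5/4·(-3.953159)+2·(-9.401453)+1/2·(-6.451103)≈-26.969906; next y=-2/5·0.953159+1/4·(-26.969906)≈-7.123740
n=7: y≈-7.123740, sp=-3, e=sp−y≈4.123740; I≈-5.277712, D=e−e_prev≈8.076900; u=5/4·4.123740+2·(-5.277712)+1/2·8.076900≈-1.362300; next y=-2/5·(-7.123740)+1/4·(-1.362300)≈2.508921
n=8: y≈2.508921, sp=-3, e=sp−y≈-5.508921; I≈-10.786634, D=e−e_prev≈-9.632661; u=5/4·(-5.508921)+2·(-10.786634)+1/2·(-9.632661)≈-33.275749; next y=-2/5·2.508921+1/4·(-33.275749)≈-9.322506
n=9: y≈-9.322506, sp=-3, e=sp−y≈6.322506; I≈-4.464128, D=e−e_prev≈11.831427; u=5/4·6.322506+2·(-4.464128)+1/2·11.831427≈4.890590; next y=-2/5·(-9.322506)+1/4·4.890590≈4.951650

0 -3 -11.250 0.000
1 -3 -5.203 -2.813
2 -3 -16.872 -0.176
3 -3 -6.307 -4.148
4 -3 -21.860 0.082
5 -3 -4.984 -5.498
6 -3 -26.970 0.953
7 -3 -1.362 -7.124
8 -3 -33.276 2.509
9 -3 4.891 -9.323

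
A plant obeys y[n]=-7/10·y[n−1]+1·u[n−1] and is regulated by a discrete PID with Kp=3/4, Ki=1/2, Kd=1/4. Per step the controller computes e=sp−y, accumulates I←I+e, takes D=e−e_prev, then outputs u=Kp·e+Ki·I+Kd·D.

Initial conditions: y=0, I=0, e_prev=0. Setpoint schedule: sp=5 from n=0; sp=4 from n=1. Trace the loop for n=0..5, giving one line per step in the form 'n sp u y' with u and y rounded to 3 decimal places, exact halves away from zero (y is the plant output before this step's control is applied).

0 5 7.500 0.000
1 4 -4.000 7.500
2 4 21.500 -9.250
3 4 -31.900 27.975
4 4 84.605 -51.483
5 4 -165.706 120.643

(exact arithmetic carried between steps; '≈' marks a value shown rounded to 6 d.p. or computed from one; I and e_prev carry over from the previous line; the table rounds u and y to 3 d.p., halves away from zero)
n=0: y=0, sp=5, e=sp−y=5; I=5, D=e−e_prev=5; u=3/4·5+1/2·5+1/4·5=7.5; next y=-7/10·0+1·7.5=7.5
n=1: y=7.5, sp=4, e=sp−y=-3.5; I=1.5, D=e−e_prev=-8.5; u=3/4·(-3.5)+1/2·1.5+1/4·(-8.5)=-4; next y=-7/10·7.5+1·(-4)=-9.25
n=2: y=-9.25, sp=4, e=sp−y=13.25; I=14.75, D=e−e_prev=16.75; u=3/4·13.25+1/2·14.75+1/4·16.75=21.5; next y=-7/10·(-9.25)+1·21.5=27.975
n=3: y=27.975, sp=4, e=sp−y=-23.975; I=-9.225, D=e−e_prev=-37.225; u=3/4·(-23.975)+1/2·(-9.225)+1/4·(-37.225)=-31.9; next y=-7/10·27.975+1·(-31.9)=-51.4825
n=4: y=-51.4825, sp=4, e=sp−y=55.4825; I=46.2575, D=e−e_prev=79.4575; u=3/4·55.4825+1/2·46.2575+1/4·79.4575=84.605; next y=-7/10·(-51.4825)+1·84.605=120.64275
n=5: y=120.64275, sp=4, e=sp−y=-116.64275; I=-70.38525, D=e−e_prev=-172.12525; u=3/4·(-116.64275)+1/2·(-70.38525)+1/4·(-172.12525)=-165.706; next y=-7/10·120.64275+1·(-165.706)=-250.155925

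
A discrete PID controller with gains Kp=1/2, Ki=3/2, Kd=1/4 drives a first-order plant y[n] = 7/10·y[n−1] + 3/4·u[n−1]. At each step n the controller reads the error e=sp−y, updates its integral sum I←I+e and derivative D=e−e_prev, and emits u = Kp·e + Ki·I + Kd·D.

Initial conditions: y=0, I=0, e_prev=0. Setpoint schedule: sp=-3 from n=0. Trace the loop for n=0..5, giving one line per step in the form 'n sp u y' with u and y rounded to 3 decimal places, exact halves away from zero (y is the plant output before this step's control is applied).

(exact arithmetic carried between steps; '≈' marks a value shown rounded to 6 d.p. or computed from one; I and e_prev carry over from the previous line; the table rounds u and y to 3 d.p., halves away from zero)
n=0: y=0, sp=-3, e=sp−y=-3; I=-3, D=e−e_prev=-3; u=1/2·(-3)+3/2·(-3)+1/4·(-3)=-6.75; next y=7/10·0+3/4·(-6.75)=-5.0625
n=1: y=-5.0625, sp=-3, e=sp−y=2.0625; I=-0.9375, D=e−e_prev=5.0625; u=1/2·2.0625+3/2·(-0.9375)+1/4·5.0625=0.890625; next y=7/10·(-5.0625)+3/4·0.890625≈-2.875781
n=2: y≈-2.875781, sp=-3, e=sp−y≈-0.124219; I≈-1.061719, D=e−e_prev≈-2.186719; u=1/2·(-0.124219)+3/2·(-1.061719)+1/4·(-2.186719)≈-2.201367; next y=7/10·(-2.875781)+3/4·(-2.201367)≈-3.664072
n=3: y≈-3.664072, sp=-3, e=sp−y≈0.664072; I≈-0.397646, D=e−e_prev≈0.788291; u=1/2·0.664072+3/2·(-0.397646)+1/4·0.788291≈-0.067361; next y=7/10·(-3.664072)+3/4·(-0.067361)≈-2.615371
n=4: y≈-2.615371, sp=-3, e=sp−y≈-0.384629; I≈-0.782275, D=e−e_prev≈-1.048701; u=1/2·(-0.384629)+3/2·(-0.782275)+1/4·(-1.048701)≈-1.627903; next y=7/10·(-2.615371)+3/4·(-1.627903)≈-3.051687
n=5: y≈-3.051687, sp=-3, e=sp−y≈0.051687; I≈-0.730588, D=e−e_prev≈0.436316; u=1/2·0.051687+3/2·(-0.730588)+1/4·0.436316≈-0.960960; next y=7/10·(-3.051687)+3/4·(-0.960960)≈-2.856901

0 -3 -6.750 0.000
1 -3 0.891 -5.063
2 -3 -2.201 -2.876
3 -3 -0.067 -3.664
4 -3 -1.628 -2.615
5 -3 -0.961 -3.052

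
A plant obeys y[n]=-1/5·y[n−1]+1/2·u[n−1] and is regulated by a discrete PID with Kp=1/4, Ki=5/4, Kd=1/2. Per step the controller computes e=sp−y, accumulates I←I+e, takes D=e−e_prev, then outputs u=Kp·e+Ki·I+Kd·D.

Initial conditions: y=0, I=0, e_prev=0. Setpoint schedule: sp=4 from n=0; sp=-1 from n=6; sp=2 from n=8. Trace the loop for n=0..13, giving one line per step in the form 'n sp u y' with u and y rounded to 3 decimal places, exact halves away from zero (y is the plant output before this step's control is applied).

(exact arithmetic carried between steps; '≈' marks a value shown rounded to 6 d.p. or computed from one; I and e_prev carry over from the previous line; the table rounds u and y to 3 d.p., halves away from zero)
n=0: y=0, sp=4, e=sp−y=4; I=4, D=e−e_prev=4; u=1/4·4+5/4·4+1/2·4=8; next y=-1/5·0+1/2·8=4
n=1: y=4, sp=4, e=sp−y=0; I=4, D=e−e_prev=-4; u=1/4·0+5/4·4+1/2·(-4)=3; next y=-1/5·4+1/2·3=0.7
n=2: y=0.7, sp=4, e=sp−y=3.3; I=7.3, D=e−e_prev=3.3; u=1/4·3.3+5/4·7.3+1/2·3.3=11.6; next y=-1/5·0.7+1/2·11.6=5.66
n=3: y=5.66, sp=4, e=sp−y=-1.66; I=5.64, D=e−e_prev=-4.96; u=1/4·(-1.66)+5/4·5.64+1/2·(-4.96)=4.155; next y=-1/5·5.66+1/2·4.155=0.9455
n=4: y=0.9455, sp=4, e=sp−y=3.0545; I=8.6945, D=e−e_prev=4.7145; u=1/4·3.0545+5/4·8.6945+1/2·4.7145=13.989; next y=-1/5·0.9455+1/2·13.989=6.8054
n=5: y=6.8054, sp=4, e=sp−y=-2.8054; I=5.8891, D=e−e_prev=-5.8599; u=1/4·(-2.8054)+5/4·5.8891+1/2·(-5.8599)=3.730075; next y=-1/5·6.8054+1/2·3.730075≈0.503958
n=6: y≈0.503958, sp=-1, e=sp−y≈-1.503958; I≈4.385143, D=e−e_prev≈1.301443; u=1/4·(-1.503958)+5/4·4.385143+1/2·1.301443≈5.75616; next y=-1/5·0.503958+1/2·5.75616≈2.777289
n=7: y≈2.777289, sp=-1, e=sp−y≈-3.777289; I≈0.607854, D=e−e_prev≈-2.273331; u=1/4·(-3.777289)+5/4·0.607854+1/2·(-2.273331)≈-1.321170; next y=-1/5·2.777289+1/2·(-1.321170)≈-1.216043
n=8: y≈-1.216043, sp=2, e=sp−y≈3.216043; I≈3.823897, D=e−e_prev≈6.993331; u=1/4·3.216043+5/4·3.823897+1/2·6.993331≈9.080547; next y=-1/5·(-1.216043)+1/2·9.080547≈4.783482
n=9: y≈4.783482, sp=2, e=sp−y≈-2.783482; I≈1.040415, D=e−e_prev≈-5.999525; u=1/4·(-2.783482)+5/4·1.040415+1/2·(-5.999525)≈-2.395115; next y=-1/5·4.783482+1/2·(-2.395115)≈-2.154254
n=10: y≈-2.154254, sp=2, e=sp−y≈4.154254; I≈5.194668, D=e−e_prev≈6.937736; u=1/4·4.154254+5/4·5.194668+1/2·6.937736≈11.000767; next y=-1/5·(-2.154254)+1/2·11.000767≈5.931234
n=11: y≈5.931234, sp=2, e=sp−y≈-3.931234; I≈1.263434, D=e−e_prev≈-8.085488; u=1/4·(-3.931234)+5/4·1.263434+1/2·(-8.085488)≈-3.446260; next y=-1/5·5.931234+1/2·(-3.446260)≈-2.909377
n=12: y≈-2.909377, sp=2, e=sp−y≈4.909377; I≈6.172811, D=e−e_prev≈8.840611; u=1/4·4.909377+5/4·6.172811+1/2·8.840611≈13.363663; next y=-1/5·(-2.909377)+1/2·13.363663≈7.263707
n=13: y≈7.263707, sp=2, e=sp−y≈-5.263707; I≈0.909104, D=e−e_prev≈-10.173084; u=1/4·(-5.263707)+5/4·0.909104+1/2·(-10.173084)≈-5.266089; next y=-1/5·7.263707+1/2·(-5.266089)≈-4.085786

0 4 8.000 0.000
1 4 3.000 4.000
2 4 11.600 0.700
3 4 4.155 5.660
4 4 13.989 0.946
5 4 3.730 6.805
6 -1 5.756 0.504
7 -1 -1.321 2.777
8 2 9.081 -1.216
9 2 -2.395 4.783
10 2 11.001 -2.154
11 2 -3.446 5.931
12 2 13.364 -2.909
13 2 -5.266 7.264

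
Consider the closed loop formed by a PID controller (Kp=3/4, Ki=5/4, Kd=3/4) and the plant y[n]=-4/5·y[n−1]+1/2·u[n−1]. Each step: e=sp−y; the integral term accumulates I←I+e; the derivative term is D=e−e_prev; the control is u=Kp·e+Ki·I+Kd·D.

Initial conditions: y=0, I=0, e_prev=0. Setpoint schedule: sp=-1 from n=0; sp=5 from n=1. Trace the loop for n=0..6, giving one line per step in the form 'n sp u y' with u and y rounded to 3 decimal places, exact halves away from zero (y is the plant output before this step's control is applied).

(exact arithmetic carried between steps; '≈' marks a value shown rounded to 6 d.p. or computed from one; I and e_prev carry over from the previous line; the table rounds u and y to 3 d.p., halves away from zero)
n=0: y=0, sp=-1, e=sp−y=-1; I=-1, D=e−e_prev=-1; u=3/4·(-1)+5/4·(-1)+3/4·(-1)=-2.75; next y=-4/5·0+1/2·(-2.75)=-1.375
n=1: y=-1.375, sp=5, e=sp−y=6.375; I=5.375, D=e−e_prev=7.375; u=3/4·6.375+5/4·5.375+3/4·7.375=17.03125; next y=-4/5·(-1.375)+1/2·17.03125=9.615625
n=2: y=9.615625, sp=5, e=sp−y=-4.615625; I=0.759375, D=e−e_prev=-10.990625; u=3/4·(-4.615625)+5/4·0.759375+3/4·(-10.990625)≈-10.755469; next y=-4/5·9.615625+1/2·(-10.755469)≈-13.070234
n=3: y≈-13.070234, sp=5, e=sp−y≈18.070234; I≈18.829609, D=e−e_prev≈22.685859; u=3/4·18.070234+5/4·18.829609+3/4·22.685859≈54.104082; next y=-4/5·(-13.070234)+1/2·54.104082≈37.508229
n=4: y≈37.508229, sp=5, e=sp−y≈-32.508229; I≈-13.678619, D=e−e_prev≈-50.578463; u=3/4·(-32.508229)+5/4·(-13.678619)+3/4·(-50.578463)≈-79.413292; next y=-4/5·37.508229+1/2·(-79.413292)≈-69.713229
n=5: y≈-69.713229, sp=5, e=sp−y≈74.713229; I≈61.034610, D=e−e_prev≈107.221458; u=3/4·74.713229+5/4·61.034610+3/4·107.221458≈212.744277; next y=-4/5·(-69.713229)+1/2·212.744277≈162.142722
n=6: y≈162.142722, sp=5, e=sp−y≈-157.142722; I≈-96.108112, D=e−e_prev≈-231.855951; u=3/4·(-157.142722)+5/4·(-96.108112)+3/4·(-231.855951)≈-411.884145; next y=-4/5·162.142722+1/2·(-411.884145)≈-335.656250

0 -1 -2.750 0.000
1 5 17.031 -1.375
2 5 -10.755 9.616
3 5 54.104 -13.070
4 5 -79.413 37.508
5 5 212.744 -69.713
6 5 -411.884 162.143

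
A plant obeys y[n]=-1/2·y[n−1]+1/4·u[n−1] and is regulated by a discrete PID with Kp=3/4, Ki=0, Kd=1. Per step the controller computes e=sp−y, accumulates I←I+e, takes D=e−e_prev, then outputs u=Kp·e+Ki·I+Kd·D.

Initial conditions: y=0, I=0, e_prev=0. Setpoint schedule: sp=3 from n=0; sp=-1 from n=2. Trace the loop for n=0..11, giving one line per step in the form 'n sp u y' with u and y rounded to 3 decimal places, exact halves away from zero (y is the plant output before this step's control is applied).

(exact arithmetic carried between steps; '≈' marks a value shown rounded to 6 d.p. or computed from one; I and e_prev carry over from the previous line; the table rounds u and y to 3 d.p., halves away from zero)
n=0: y=0, sp=3, e=sp−y=3; I=3, D=e−e_prev=3; u=3/4·3+0·3+1·3=5.25; next y=-1/2·0+1/4·5.25=1.3125
n=1: y=1.3125, sp=3, e=sp−y=1.6875; I=4.6875, D=e−e_prev=-1.3125; u=3/4·1.6875+0·4.6875+1·(-1.3125)=-0.046875; next y=-1/2·1.3125+1/4·(-0.046875)≈-0.667969
n=2: y≈-0.667969, sp=-1, e=sp−y≈-0.332031; I≈4.355469, D=e−e_prev≈-2.019531; u=3/4·(-0.332031)+0·4.355469+1·(-2.019531)≈-2.268555; next y=-1/2·(-0.667969)+1/4·(-2.268555)≈-0.233154
n=3: y≈-0.233154, sp=-1, e=sp−y≈-0.766846; I≈3.588623, D=e−e_prev≈-0.434814; u=3/4·(-0.766846)+0·3.588623+1·(-0.434814)≈-1.009949; next y=-1/2·(-0.233154)+1/4·(-1.009949)≈-0.135910
n=4: y≈-0.135910, sp=-1, e=sp−y≈-0.864090; I≈2.724533, D=e−e_prev≈-0.097244; u=3/4·(-0.864090)+0·2.724533+1·(-0.097244)≈-0.745312; next y=-1/2·(-0.135910)+1/4·(-0.745312)≈-0.118373
n=5: y≈-0.118373, sp=-1, e=sp−y≈-0.881627; I≈1.842906, D=e−e_prev≈-0.017537; u=3/4·(-0.881627)+0·1.842906+1·(-0.017537)≈-0.678757; next y=-1/2·(-0.118373)+1/4·(-0.678757)≈-0.110503
n=6: y≈-0.110503, sp=-1, e=sp−y≈-0.889497; I≈0.953409, D=e−e_prev≈-0.007870; u=3/4·(-0.889497)+0·0.953409+1·(-0.007870)≈-0.674993; next y=-1/2·(-0.110503)+1/4·(-0.674993)≈-0.113497
n=7: y≈-0.113497, sp=-1, e=sp−y≈-0.886503; I≈0.066906, D=e−e_prev≈0.002994; u=3/4·(-0.886503)+0·0.066906+1·0.002994≈-0.661884; next y=-1/2·(-0.113497)+1/4·(-0.661884)≈-0.108723
n=8: y≈-0.108723, sp=-1, e=sp−y≈-0.891277; I≈-0.824372, D=e−e_prev≈-0.004774; u=3/4·(-0.891277)+0·(-0.824372)+1·(-0.004774)≈-0.673232; next y=-1/2·(-0.108723)+1/4·(-0.673232)≈-0.113947
n=9: y≈-0.113947, sp=-1, e=sp−y≈-0.886053; I≈-1.710425, D=e−e_prev≈0.005224; u=3/4·(-0.886053)+0·(-1.710425)+1·0.005224≈-0.659316; next y=-1/2·(-0.113947)+1/4·(-0.659316)≈-0.107855
n=10: y≈-0.107855, sp=-1, e=sp−y≈-0.892145; I≈-2.602570, D=e−e_prev≈-0.006091; u=3/4·(-0.892145)+0·(-2.602570)+1·(-0.006091)≈-0.675200; next y=-1/2·(-0.107855)+1/4·(-0.675200)≈-0.114872
n=11: y≈-0.114872, sp=-1, e=sp−y≈-0.885128; I≈-3.487697, D=e−e_prev≈0.007017; u=3/4·(-0.885128)+0·(-3.487697)+1·0.007017≈-0.656829; next y=-1/2·(-0.114872)+1/4·(-0.656829)≈-0.106771

0 3 5.250 0.000
1 3 -0.047 1.313
2 -1 -2.269 -0.668
3 -1 -1.010 -0.233
4 -1 -0.745 -0.136
5 -1 -0.679 -0.118
6 -1 -0.675 -0.111
7 -1 -0.662 -0.113
8 -1 -0.673 -0.109
9 -1 -0.659 -0.114
10 -1 -0.675 -0.108
11 -1 -0.657 -0.115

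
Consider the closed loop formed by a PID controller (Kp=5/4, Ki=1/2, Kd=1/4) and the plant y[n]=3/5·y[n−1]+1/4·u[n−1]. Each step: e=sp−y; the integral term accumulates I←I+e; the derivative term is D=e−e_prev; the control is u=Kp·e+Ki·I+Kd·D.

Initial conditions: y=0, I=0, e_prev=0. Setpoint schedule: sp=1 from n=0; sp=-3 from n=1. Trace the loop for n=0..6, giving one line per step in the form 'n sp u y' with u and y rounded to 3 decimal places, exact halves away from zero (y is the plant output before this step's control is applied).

(exact arithmetic carried between steps; '≈' marks a value shown rounded to 6 d.p. or computed from one; I and e_prev carry over from the previous line; the table rounds u and y to 3 d.p., halves away from zero)
n=0: y=0, sp=1, e=sp−y=1; I=1, D=e−e_prev=1; u=5/4·1+1/2·1+1/4·1=2; next y=3/5·0+1/4·2=0.5
n=1: y=0.5, sp=-3, e=sp−y=-3.5; I=-2.5, D=e−e_prev=-4.5; u=5/4·(-3.5)+1/2·(-2.5)+1/4·(-4.5)=-6.75; next y=3/5·0.5+1/4·(-6.75)=-1.3875
n=2: y=-1.3875, sp=-3, e=sp−y=-1.6125; I=-4.1125, D=e−e_prev=1.8875; u=5/4·(-1.6125)+1/2·(-4.1125)+1/4·1.8875=-3.6; next y=3/5·(-1.3875)+1/4·(-3.6)=-1.7325
n=3: y=-1.7325, sp=-3, e=sp−y=-1.2675; I=-5.38, D=e−e_prev=0.345; u=5/4·(-1.2675)+1/2·(-5.38)+1/4·0.345=-4.188125; next y=3/5·(-1.7325)+1/4·(-4.188125)≈-2.086531
n=4: y≈-2.086531, sp=-3, e=sp−y≈-0.913469; I≈-6.293469, D=e−e_prev≈0.354031; u=5/4·(-0.913469)+1/2·(-6.293469)+1/4·0.354031≈-4.200063; next y=3/5·(-2.086531)+1/4·(-4.200063)≈-2.301934
n=5: y≈-2.301934, sp=-3, e=sp−y≈-0.698066; I≈-6.991534, D=e−e_prev≈0.215403; u=5/4·(-0.698066)+1/2·(-6.991534)+1/4·0.215403≈-4.314498; next y=3/5·(-2.301934)+1/4·(-4.314498)≈-2.459785
n=6: y≈-2.459785, sp=-3, e=sp−y≈-0.540215; I≈-7.531749, D=e−e_prev≈0.157851; u=5/4·(-0.540215)+1/2·(-7.531749)+1/4·0.157851≈-4.401680; next y=3/5·(-2.459785)+1/4·(-4.401680)≈-2.576291

0 1 2.000 0.000
1 -3 -6.750 0.500
2 -3 -3.600 -1.388
3 -3 -4.188 -1.733
4 -3 -4.200 -2.087
5 -3 -4.314 -2.302
6 -3 -4.402 -2.460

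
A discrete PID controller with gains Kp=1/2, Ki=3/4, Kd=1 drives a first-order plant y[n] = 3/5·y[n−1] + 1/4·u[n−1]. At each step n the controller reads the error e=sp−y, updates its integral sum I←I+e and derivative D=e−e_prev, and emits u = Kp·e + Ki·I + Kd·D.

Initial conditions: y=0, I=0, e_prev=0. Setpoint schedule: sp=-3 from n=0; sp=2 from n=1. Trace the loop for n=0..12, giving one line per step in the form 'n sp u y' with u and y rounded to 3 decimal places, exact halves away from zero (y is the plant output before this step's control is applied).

0 -3 -6.750 0.000
1 2 9.047 -1.688
2 2 -1.483 1.249
3 2 3.975 0.379
4 2 2.426 1.221
5 2 3.587 1.339
6 2 3.388 1.700
7 2 3.598 1.867
8 2 3.521 2.020
9 2 3.496 2.092
10 2 3.416 2.129
11 2 3.351 2.132
12 2 3.288 2.117

(exact arithmetic carried between steps; '≈' marks a value shown rounded to 6 d.p. or computed from one; I and e_prev carry over from the previous line; the table rounds u and y to 3 d.p., halves away from zero)
n=0: y=0, sp=-3, e=sp−y=-3; I=-3, D=e−e_prev=-3; u=1/2·(-3)+3/4·(-3)+1·(-3)=-6.75; next y=3/5·0+1/4·(-6.75)=-1.6875
n=1: y=-1.6875, sp=2, e=sp−y=3.6875; I=0.6875, D=e−e_prev=6.6875; u=1/2·3.6875+3/4·0.6875+1·6.6875=9.046875; next y=3/5·(-1.6875)+1/4·9.046875≈1.249219
n=2: y≈1.249219, sp=2, e=sp−y≈0.750781; I≈1.438281, D=e−e_prev≈-2.936719; u=1/2·0.750781+3/4·1.438281+1·(-2.936719)≈-1.482617; next y=3/5·1.249219+1/4·(-1.482617)≈0.378877
n=3: y≈0.378877, sp=2, e=sp−y≈1.621123; I≈3.059404, D=e−e_prev≈0.870342; u=1/2·1.621123+3/4·3.059404+1·0.870342≈3.975457; next y=3/5·0.378877+1/4·3.975457≈1.221190
n=4: y≈1.221190, sp=2, e=sp−y≈0.778810; I≈3.838214, D=e−e_prev≈-0.842313; u=1/2·0.778810+3/4·3.838214+1·(-0.842313)≈2.425752; next y=3/5·1.221190+1/4·2.425752≈1.339152
n=5: y≈1.339152, sp=2, e=sp−y≈0.660848; I≈4.499062, D=e−e_prev≈-0.117962; u=1/2·0.660848+3/4·4.499062+1·(-0.117962)≈3.586758; next y=3/5·1.339152+1/4·3.586758≈1.700181
n=6: y≈1.700181, sp=2, e=sp−y≈0.299819; I≈4.798881, D=e−e_prev≈-0.361029; u=1/2·0.299819+3/4·4.798881+1·(-0.361029)≈3.388041; next y=3/5·1.700181+1/4·3.388041≈1.867119
n=7: y≈1.867119, sp=2, e=sp−y≈0.132881; I≈4.931762, D=e−e_prev≈-0.166938; u=1/2·0.132881+3/4·4.931762+1·(-0.166938)≈3.598324; next y=3/5·1.867119+1/4·3.598324≈2.019852
n=8: y≈2.019852, sp=2, e=sp−y≈-0.019852; I≈4.911910, D=e−e_prev≈-0.152733; u=1/2·(-0.019852)+3/4·4.911910+1·(-0.152733)≈3.521273; next y=3/5·2.019852+1/4·3.521273≈2.092230
n=9: y≈2.092230, sp=2, e=sp−y≈-0.092230; I≈4.819680, D=e−e_prev≈-0.072377; u=1/2·(-0.092230)+3/4·4.819680+1·(-0.072377)≈3.496268; next y=3/5·2.092230+1/4·3.496268≈2.129405
n=10: y≈2.129405, sp=2, e=sp−y≈-0.129405; I≈4.690275, D=e−e_prev≈-0.037175; u=1/2·(-0.129405)+3/4·4.690275+1·(-0.037175)≈3.415829; next y=3/5·2.129405+1/4·3.415829≈2.131600
n=11: y≈2.131600, sp=2, e=sp−y≈-0.131600; I≈4.558675, D=e−e_prev≈-0.002195; u=1/2·(-0.131600)+3/4·4.558675+1·(-0.002195)≈3.351011; next y=3/5·2.131600+1/4·3.351011≈2.116713
n=12: y≈2.116713, sp=2, e=sp−y≈-0.116713; I≈4.441962, D=e−e_prev≈0.014887; u=1/2·(-0.116713)+3/4·4.441962+1·0.014887≈3.288003; next y=3/5·2.116713+1/4·3.288003≈2.092028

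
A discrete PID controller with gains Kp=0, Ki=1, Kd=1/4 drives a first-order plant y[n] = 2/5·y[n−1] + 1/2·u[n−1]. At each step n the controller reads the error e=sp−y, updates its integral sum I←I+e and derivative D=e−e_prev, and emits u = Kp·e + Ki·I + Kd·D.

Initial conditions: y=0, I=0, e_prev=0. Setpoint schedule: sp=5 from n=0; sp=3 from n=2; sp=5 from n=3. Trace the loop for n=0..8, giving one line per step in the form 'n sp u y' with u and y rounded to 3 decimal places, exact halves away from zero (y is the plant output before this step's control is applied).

(exact arithmetic carried between steps; '≈' marks a value shown rounded to 6 d.p. or computed from one; I and e_prev carry over from the previous line; the table rounds u and y to 3 d.p., halves away from zero)
n=0: y=0, sp=5, e=sp−y=5; I=5, D=e−e_prev=5; u=0·5+1·5+1/4·5=6.25; next y=2/5·0+1/2·6.25=3.125
n=1: y=3.125, sp=5, e=sp−y=1.875; I=6.875, D=e−e_prev=-3.125; u=0·1.875+1·6.875+1/4·(-3.125)=6.09375; next y=2/5·3.125+1/2·6.09375=4.296875
n=2: y=4.296875, sp=3, e=sp−y=-1.296875; I=5.578125, D=e−e_prev=-3.171875; u=0·(-1.296875)+1·5.578125+1/4·(-3.171875)≈4.785156; next y=2/5·4.296875+1/2·4.785156≈4.111328
n=3: y≈4.111328, sp=5, e=sp−y≈0.888672; I≈6.466797, D=e−e_prev≈2.185547; u=0·0.888672+1·6.466797+1/4·2.185547≈7.013184; next y=2/5·4.111328+1/2·7.013184≈5.151123
n=4: y≈5.151123, sp=5, e=sp−y≈-0.151123; I≈6.315674, D=e−e_prev≈-1.039795; u=0·(-0.151123)+1·6.315674+1/4·(-1.039795)≈6.055725; next y=2/5·5.151123+1/2·6.055725≈5.088312
n=5: y≈5.088312, sp=5, e=sp−y≈-0.088312; I≈6.227362, D=e−e_prev≈0.062811; u=0·(-0.088312)+1·6.227362+1/4·0.062811≈6.243065; next y=2/5·5.088312+1/2·6.243065≈5.156857
n=6: y≈5.156857, sp=5, e=sp−y≈-0.156857; I≈6.070505, D=e−e_prev≈-0.068545; u=0·(-0.156857)+1·6.070505+1/4·(-0.068545)≈6.053369; next y=2/5·5.156857+1/2·6.053369≈5.089427
n=7: y≈5.089427, sp=5, e=sp−y≈-0.089427; I≈5.981078, D=e−e_prev≈0.067430; u=0·(-0.089427)+1·5.981078+1/4·0.067430≈5.997935; next y=2/5·5.089427+1/2·5.997935≈5.034738
n=8: y≈5.034738, sp=5, e=sp−y≈-0.034738; I≈5.946339, D=e−e_prev≈0.054689; u=0·(-0.034738)+1·5.946339+1/4·0.054689≈5.960011; next y=2/5·5.034738+1/2·5.960011≈4.993901

0 5 6.250 0.000
1 5 6.094 3.125
2 3 4.785 4.297
3 5 7.013 4.111
4 5 6.056 5.151
5 5 6.243 5.088
6 5 6.053 5.157
7 5 5.998 5.089
8 5 5.960 5.035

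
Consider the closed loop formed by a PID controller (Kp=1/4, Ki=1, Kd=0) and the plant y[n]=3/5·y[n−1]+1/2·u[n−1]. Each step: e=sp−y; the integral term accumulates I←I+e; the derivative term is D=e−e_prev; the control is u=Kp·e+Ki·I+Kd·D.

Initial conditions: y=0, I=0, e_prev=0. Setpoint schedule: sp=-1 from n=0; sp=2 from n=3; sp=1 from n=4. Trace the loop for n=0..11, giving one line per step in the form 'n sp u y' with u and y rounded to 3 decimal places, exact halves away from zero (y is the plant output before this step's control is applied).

0 -1 -1.250 0.000
1 -1 -1.469 -0.625
2 -1 -1.238 -1.109
3 2 2.840 -1.285
4 1 2.458 0.649
5 1 1.597 1.618
6 1 0.790 1.769
7 1 0.411 1.457
8 1 0.426 1.080
9 1 0.620 0.861
10 1 0.802 0.826
11 1 0.888 0.897

(exact arithmetic carried between steps; '≈' marks a value shown rounded to 6 d.p. or computed from one; I and e_prev carry over from the previous line; the table rounds u and y to 3 d.p., halves away from zero)
n=0: y=0, sp=-1, e=sp−y=-1; I=-1, D=e−e_prev=-1; u=1/4·(-1)+1·(-1)+0·(-1)=-1.25; next y=3/5·0+1/2·(-1.25)=-0.625
n=1: y=-0.625, sp=-1, e=sp−y=-0.375; I=-1.375, D=e−e_prev=0.625; u=1/4·(-0.375)+1·(-1.375)+0·0.625=-1.46875; next y=3/5·(-0.625)+1/2·(-1.46875)=-1.109375
n=2: y=-1.109375, sp=-1, e=sp−y=0.109375; I=-1.265625, D=e−e_prev=0.484375; u=1/4·0.109375+1·(-1.265625)+0·0.484375≈-1.238281; next y=3/5·(-1.109375)+1/2·(-1.238281)≈-1.284766
n=3: y≈-1.284766, sp=2, e=sp−y≈3.284766; I≈2.019141, D=e−e_prev≈3.175391; u=1/4·3.284766+1·2.019141+0·3.175391≈2.840332; next y=3/5·(-1.284766)+1/2·2.840332≈0.649307
n=4: y≈0.649307, sp=1, e=sp−y≈0.350693; I≈2.369834, D=e−e_prev≈-2.934072; u=1/4·0.350693+1·2.369834+0·(-2.934072)≈2.457507; next y=3/5·0.649307+1/2·2.457507≈1.618338
n=5: y≈1.618338, sp=1, e=sp−y≈-0.618338; I≈1.751496, D=e−e_prev≈-0.969031; u=1/4·(-0.618338)+1·1.751496+0·(-0.969031)≈1.596912; next y=3/5·1.618338+1/2·1.596912≈1.769459
n=6: y≈1.769459, sp=1, e=sp−y≈-0.769459; I≈0.982038, D=e−e_prev≈-0.151121; u=1/4·(-0.769459)+1·0.982038+0·(-0.151121)≈0.789673; next y=3/5·1.769459+1/2·0.789673≈1.456512
n=7: y≈1.456512, sp=1, e=sp−y≈-0.456512; I≈0.525526, D=e−e_prev≈0.312947; u=1/4·(-0.456512)+1·0.525526+0·0.312947≈0.411398; next y=3/5·1.456512+1/2·0.411398≈1.079606
n=8: y≈1.079606, sp=1, e=sp−y≈-0.079606; I≈0.445920, D=e−e_prev≈0.376906; u=1/4·(-0.079606)+1·0.445920+0·0.376906≈0.426018; next y=3/5·1.079606+1/2·0.426018≈0.860773
n=9: y≈0.860773, sp=1, e=sp−y≈0.139227; I≈0.585147, D=e−e_prev≈0.218833; u=1/4·0.139227+1·0.585147+0·0.218833≈0.619954; next y=3/5·0.860773+1/2·0.619954≈0.826441
n=10: y≈0.826441, sp=1, e=sp−y≈0.173559; I≈0.758706, D=e−e_prev≈0.034332; u=1/4·0.173559+1·0.758706+0·0.034332≈0.802096; next y=3/5·0.826441+1/2·0.802096≈0.896913
n=11: y≈0.896913, sp=1, e=sp−y≈0.103087; I≈0.861794, D=e−e_prev≈-0.070472; u=1/4·0.103087+1·0.861794+0·(-0.070472)≈0.887566; next y=3/5·0.896913+1/2·0.887566≈0.981930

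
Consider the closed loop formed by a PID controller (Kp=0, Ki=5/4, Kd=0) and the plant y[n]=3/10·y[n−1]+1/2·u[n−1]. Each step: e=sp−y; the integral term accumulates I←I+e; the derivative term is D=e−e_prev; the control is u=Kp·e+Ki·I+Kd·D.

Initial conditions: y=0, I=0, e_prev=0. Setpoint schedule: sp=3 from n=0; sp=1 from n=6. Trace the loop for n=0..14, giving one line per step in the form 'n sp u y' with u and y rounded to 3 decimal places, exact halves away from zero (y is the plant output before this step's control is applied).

(exact arithmetic carried between steps; '≈' marks a value shown rounded to 6 d.p. or computed from one; I and e_prev carry over from the previous line; the table rounds u and y to 3 d.p., halves away from zero)
n=0: y=0, sp=3, e=sp−y=3; I=3, D=e−e_prev=3; u=0·3+5/4·3+0·3=3.75; next y=3/10·0+1/2·3.75=1.875
n=1: y=1.875, sp=3, e=sp−y=1.125; I=4.125, D=e−e_prev=-1.875; u=0·1.125+5/4·4.125+0·(-1.875)=5.15625; next y=3/10·1.875+1/2·5.15625=3.140625
n=2: y=3.140625, sp=3, e=sp−y=-0.140625; I=3.984375, D=e−e_prev=-1.265625; u=0·(-0.140625)+5/4·3.984375+0·(-1.265625)≈4.980469; next y=3/10·3.140625+1/2·4.980469≈3.432422
n=3: y≈3.432422, sp=3, e=sp−y≈-0.432422; I≈3.551953, D=e−e_prev≈-0.291797; u=0·(-0.432422)+5/4·3.551953+0·(-0.291797)≈4.439941; next y=3/10·3.432422+1/2·4.439941≈3.249697
n=4: y≈3.249697, sp=3, e=sp−y≈-0.249697; I≈3.302256, D=e−e_prev≈0.182725; u=0·(-0.249697)+5/4·3.302256+0·0.182725≈4.127820; next y=3/10·3.249697+1/2·4.127820≈3.038819
n=5: y≈3.038819, sp=3, e=sp−y≈-0.038819; I≈3.263437, D=e−e_prev≈0.210878; u=0·(-0.038819)+5/4·3.263437+0·0.210878≈4.079296; next y=3/10·3.038819+1/2·4.079296≈2.951294
n=6: y≈2.951294, sp=1, e=sp−y≈-1.951294; I≈1.312143, D=e−e_prev≈-1.912475; u=0·(-1.951294)+5/4·1.312143+0·(-1.912475)≈1.640179; next y=3/10·2.951294+1/2·1.640179≈1.705478
n=7: y≈1.705478, sp=1, e=sp−y≈-0.705478; I≈0.606666, D=e−e_prev≈1.245816; u=0·(-0.705478)+5/4·0.606666+0·1.245816≈0.758332; next y=3/10·1.705478+1/2·0.758332≈0.890809
n=8: y≈0.890809, sp=1, e=sp−y≈0.109191; I≈0.715856, D=e−e_prev≈0.814668; u=0·0.109191+5/4·0.715856+0·0.814668≈0.894820; next y=3/10·0.890809+1/2·0.894820≈0.714653
n=9: y≈0.714653, sp=1, e=sp−y≈0.285347; I≈1.001203, D=e−e_prev≈0.176156; u=0·0.285347+5/4·1.001203+0·0.176156≈1.251504; next y=3/10·0.714653+1/2·1.251504≈0.840148
n=10: y≈0.840148, sp=1, e=sp−y≈0.159852; I≈1.161055, D=e−e_prev≈-0.125495; u=0·0.159852+5/4·1.161055+0·(-0.125495)≈1.451319; next y=3/10·0.840148+1/2·1.451319≈0.977704
n=11: y≈0.977704, sp=1, e=sp−y≈0.022296; I≈1.183351, D=e−e_prev≈-0.137556; u=0·0.022296+5/4·1.183351+0·(-0.137556)≈1.479189; next y=3/10·0.977704+1/2·1.479189≈1.032906
n=12: y≈1.032906, sp=1, e=sp−y≈-0.032906; I≈1.150446, D=e−e_prev≈-0.055202; u=0·(-0.032906)+5/4·1.150446+0·(-0.055202)≈1.438057; next y=3/10·1.032906+1/2·1.438057≈1.028900
n=13: y≈1.028900, sp=1, e=sp−y≈-0.028900; I≈1.121545, D=e−e_prev≈0.004006; u=0·(-0.028900)+5/4·1.121545+0·0.004006≈1.401932; next y=3/10·1.028900+1/2·1.401932≈1.009636
n=14: y≈1.009636, sp=1, e=sp−y≈-0.009636; I≈1.111909, D=e−e_prev≈0.019264; u=0·(-0.009636)+5/4·1.111909+0·0.019264≈1.389887; next y=3/10·1.009636+1/2·1.389887≈0.997834

0 3 3.750 0.000
1 3 5.156 1.875
2 3 4.980 3.141
3 3 4.440 3.432
4 3 4.128 3.250
5 3 4.079 3.039
6 1 1.640 2.951
7 1 0.758 1.705
8 1 0.895 0.891
9 1 1.252 0.715
10 1 1.451 0.840
11 1 1.479 0.978
12 1 1.438 1.033
13 1 1.402 1.029
14 1 1.390 1.010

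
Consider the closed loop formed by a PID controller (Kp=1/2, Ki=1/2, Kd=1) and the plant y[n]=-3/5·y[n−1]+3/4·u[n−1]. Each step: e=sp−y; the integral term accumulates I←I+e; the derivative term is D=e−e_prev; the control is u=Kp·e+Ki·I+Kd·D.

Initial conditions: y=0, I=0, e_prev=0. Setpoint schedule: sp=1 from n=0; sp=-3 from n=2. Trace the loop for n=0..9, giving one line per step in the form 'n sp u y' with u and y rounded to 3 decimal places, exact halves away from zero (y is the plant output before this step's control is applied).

0 1 2.000 0.000
1 1 -1.500 1.500
2 -3 -1.200 -2.025
3 -3 -5.893 0.315
4 -3 4.637 -4.608
5 -3 -21.184 6.243
6 -3 36.798 -19.634
7 -3 -98.787 39.379
8 -3 213.229 -97.717
9 -3 -509.048 218.552

(exact arithmetic carried between steps; '≈' marks a value shown rounded to 6 d.p. or computed from one; I and e_prev carry over from the previous line; the table rounds u and y to 3 d.p., halves away from zero)
n=0: y=0, sp=1, e=sp−y=1; I=1, D=e−e_prev=1; u=1/2·1+1/2·1+1·1=2; next y=-3/5·0+3/4·2=1.5
n=1: y=1.5, sp=1, e=sp−y=-0.5; I=0.5, D=e−e_prev=-1.5; u=1/2·(-0.5)+1/2·0.5+1·(-1.5)=-1.5; next y=-3/5·1.5+3/4·(-1.5)=-2.025
n=2: y=-2.025, sp=-3, e=sp−y=-0.975; I=-0.475, D=e−e_prev=-0.475; u=1/2·(-0.975)+1/2·(-0.475)+1·(-0.475)=-1.2; next y=-3/5·(-2.025)+3/4·(-1.2)=0.315
n=3: y=0.315, sp=-3, e=sp−y=-3.315; I=-3.79, D=e−e_prev=-2.34; u=1/2·(-3.315)+1/2·(-3.79)+1·(-2.34)=-5.8925; next y=-3/5·0.315+3/4·(-5.8925)=-4.608375
n=4: y=-4.608375, sp=-3, e=sp−y=1.608375; I=-2.181625, D=e−e_prev=4.923375; u=1/2·1.608375+1/2·(-2.181625)+1·4.923375=4.63675; next y=-3/5·(-4.608375)+3/4·4.63675≈6.242588
n=5: y≈6.242588, sp=-3, e=sp−y≈-9.242588; I≈-11.424213, D=e−e_prev≈-10.850963; u=1/2·(-9.242588)+1/2·(-11.424213)+1·(-10.850963)≈-21.184363; next y=-3/5·6.242588+3/4·(-21.184363)≈-19.633824
n=6: y≈-19.633824, sp=-3, e=sp−y≈16.633824; I≈5.209612, D=e−e_prev≈25.876412; u=1/2·16.633824+1/2·5.209612+1·25.876412≈36.79813; next y=-3/5·(-19.633824)+3/4·36.79813≈39.378892
n=7: y≈39.378892, sp=-3, e=sp−y≈-42.378892; I≈-37.169280, D=e−e_prev≈-59.012717; u=1/2·(-42.378892)+1/2·(-37.169280)+1·(-59.012717)≈-98.786803; next y=-3/5·39.378892+3/4·(-98.786803)≈-97.717437
n=8: y≈-97.717437, sp=-3, e=sp−y≈94.717437; I≈57.548157, D=e−e_prev≈137.096329; u=1/2·94.717437+1/2·57.548157+1·137.096329≈213.229127; next y=-3/5·(-97.717437)+3/4·213.229127≈218.552307
n=9: y≈218.552307, sp=-3, e=sp−y≈-221.552307; I≈-164.004150, D=e−e_prev≈-316.269745; u=1/2·(-221.552307)+1/2·(-164.004150)+1·(-316.269745)≈-509.047973; next y=-3/5·218.552307+3/4·(-509.047973)≈-512.917364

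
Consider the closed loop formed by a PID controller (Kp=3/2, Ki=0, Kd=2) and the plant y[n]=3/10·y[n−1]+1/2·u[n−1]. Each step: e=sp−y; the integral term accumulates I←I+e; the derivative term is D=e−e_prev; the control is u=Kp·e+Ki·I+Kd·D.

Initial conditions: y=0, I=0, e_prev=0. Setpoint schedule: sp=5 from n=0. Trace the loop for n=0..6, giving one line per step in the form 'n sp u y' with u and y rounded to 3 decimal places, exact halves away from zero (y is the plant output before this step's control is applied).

(exact arithmetic carried between steps; '≈' marks a value shown rounded to 6 d.p. or computed from one; I and e_prev carry over from the previous line; the table rounds u and y to 3 d.p., halves away from zero)
n=0: y=0, sp=5, e=sp−y=5; I=5, D=e−e_prev=5; u=3/2·5+0·5+2·5=17.5; next y=3/10·0+1/2·17.5=8.75
n=1: y=8.75, sp=5, e=sp−y=-3.75; I=1.25, D=e−e_prev=-8.75; u=3/2·(-3.75)+0·1.25+2·(-8.75)=-23.125; next y=3/10·8.75+1/2·(-23.125)=-8.9375
n=2: y=-8.9375, sp=5, e=sp−y=13.9375; I=15.1875, D=e−e_prev=17.6875; u=3/2·13.9375+0·15.1875+2·17.6875=56.28125; next y=3/10·(-8.9375)+1/2·56.28125=25.459375
n=3: y=25.459375, sp=5, e=sp−y=-20.459375; I=-5.271875, D=e−e_prev=-34.396875; u=3/2·(-20.459375)+0·(-5.271875)+2·(-34.396875)≈-99.482813; next y=3/10·25.459375+1/2·(-99.482813)≈-42.103594
n=4: y≈-42.103594, sp=5, e=sp−y≈47.103594; I≈41.831719, D=e−e_prev≈67.562969; u=3/2·47.103594+0·41.831719+2·67.562969≈205.781328; next y=3/10·(-42.103594)+1/2·205.781328≈90.259586
n=5: y≈90.259586, sp=5, e=sp−y≈-85.259586; I≈-43.427867, D=e−e_prev≈-132.363180; u=3/2·(-85.259586)+0·(-43.427867)+2·(-132.363180)≈-392.615738; next y=3/10·90.259586+1/2·(-392.615738)≈-169.229993
n=6: y≈-169.229993, sp=5, e=sp−y≈174.229993; I≈130.802126, D=e−e_prev≈259.489579; u=3/2·174.229993+0·130.802126+2·259.489579≈780.324149; next y=3/10·(-169.229993)+1/2·780.324149≈339.393076

0 5 17.500 0.000
1 5 -23.125 8.750
2 5 56.281 -8.938
3 5 -99.483 25.459
4 5 205.781 -42.104
5 5 -392.616 90.260
6 5 780.324 -169.230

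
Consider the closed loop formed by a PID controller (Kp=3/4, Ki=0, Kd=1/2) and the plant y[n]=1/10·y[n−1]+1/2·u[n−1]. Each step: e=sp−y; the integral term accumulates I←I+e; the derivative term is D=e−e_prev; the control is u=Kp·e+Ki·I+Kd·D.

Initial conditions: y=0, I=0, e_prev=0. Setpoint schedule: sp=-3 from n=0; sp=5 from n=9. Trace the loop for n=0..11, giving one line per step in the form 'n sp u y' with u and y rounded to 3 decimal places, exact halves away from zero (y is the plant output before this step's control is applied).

0 -3 -3.750 0.000
1 -3 0.094 -1.875
2 -3 -3.012 -0.141
3 -3 -0.420 -1.520
4 -3 -2.557 -0.362
5 -3 -0.788 -1.315
6 -3 -2.251 -0.525
7 -3 -1.040 -1.178
8 -3 -2.042 -0.638
9 5 8.787 -1.085
10 5 -2.148 4.285
11 5 6.700 -0.646

(exact arithmetic carried between steps; '≈' marks a value shown rounded to 6 d.p. or computed from one; I and e_prev carry over from the previous line; the table rounds u and y to 3 d.p., halves away from zero)
n=0: y=0, sp=-3, e=sp−y=-3; I=-3, D=e−e_prev=-3; u=3/4·(-3)+0·(-3)+1/2·(-3)=-3.75; next y=1/10·0+1/2·(-3.75)=-1.875
n=1: y=-1.875, sp=-3, e=sp−y=-1.125; I=-4.125, D=e−e_prev=1.875; u=3/4·(-1.125)+0·(-4.125)+1/2·1.875=0.09375; next y=1/10·(-1.875)+1/2·0.09375=-0.140625
n=2: y=-0.140625, sp=-3, e=sp−y=-2.859375; I=-6.984375, D=e−e_prev=-1.734375; u=3/4·(-2.859375)+0·(-6.984375)+1/2·(-1.734375)≈-3.011719; next y=1/10·(-0.140625)+1/2·(-3.011719)≈-1.519922
n=3: y≈-1.519922, sp=-3, e=sp−y≈-1.480078; I≈-8.464453, D=e−e_prev≈1.379297; u=3/4·(-1.480078)+0·(-8.464453)+1/2·1.379297≈-0.420410; next y=1/10·(-1.519922)+1/2·(-0.420410)≈-0.362197
n=4: y≈-0.362197, sp=-3, e=sp−y≈-2.637803; I≈-11.102256, D=e−e_prev≈-1.157725; u=3/4·(-2.637803)+0·(-11.102256)+1/2·(-1.157725)≈-2.557214; next y=1/10·(-0.362197)+1/2·(-2.557214)≈-1.314827
n=5: y≈-1.314827, sp=-3, e=sp−y≈-1.685173; I≈-12.787429, D=e−e_prev≈0.952630; u=3/4·(-1.685173)+0·(-12.787429)+1/2·0.952630≈-0.787565; next y=1/10·(-1.314827)+1/2·(-0.787565)≈-0.525265
n=6: y≈-0.525265, sp=-3, e=sp−y≈-2.474735; I≈-15.262164, D=e−e_prev≈-0.789562; u=3/4·(-2.474735)+0·(-15.262164)+1/2·(-0.789562)≈-2.250832; next y=1/10·(-0.525265)+1/2·(-2.250832)≈-1.177943
n=7: y≈-1.177943, sp=-3, e=sp−y≈-1.822057; I≈-17.084221, D=e−e_prev≈0.652677; u=3/4·(-1.822057)+0·(-17.084221)+1/2·0.652677≈-1.040204; next y=1/10·(-1.177943)+1/2·(-1.040204)≈-0.637896
n=8: y≈-0.637896, sp=-3, e=sp−y≈-2.362104; I≈-19.446325, D=e−e_prev≈-0.540046; u=3/4·(-2.362104)+0·(-19.446325)+1/2·(-0.540046)≈-2.041601; next y=1/10·(-0.637896)+1/2·(-2.041601)≈-1.084590
n=9: y≈-1.084590, sp=5, e=sp−y≈6.084590; I≈-13.361735, D=e−e_prev≈8.446693; u=3/4·6.084590+0·(-13.361735)+1/2·8.446693≈8.786789; next y=1/10·(-1.084590)+1/2·8.786789≈4.284936
n=10: y≈4.284936, sp=5, e=sp−y≈0.715064; I≈-12.646670, D=e−e_prev≈-5.369526; u=3/4·0.715064+0·(-12.646670)+1/2·(-5.369526)≈-2.148465; next y=1/10·4.284936+1/2·(-2.148465)≈-0.645739
n=11: y≈-0.645739, sp=5, e=sp−y≈5.645739; I≈-7.000932, D=e−e_prev≈4.930674; u=3/4·5.645739+0·(-7.000932)+1/2·4.930674≈6.699641; next y=1/10·(-0.645739)+1/2·6.699641≈3.285247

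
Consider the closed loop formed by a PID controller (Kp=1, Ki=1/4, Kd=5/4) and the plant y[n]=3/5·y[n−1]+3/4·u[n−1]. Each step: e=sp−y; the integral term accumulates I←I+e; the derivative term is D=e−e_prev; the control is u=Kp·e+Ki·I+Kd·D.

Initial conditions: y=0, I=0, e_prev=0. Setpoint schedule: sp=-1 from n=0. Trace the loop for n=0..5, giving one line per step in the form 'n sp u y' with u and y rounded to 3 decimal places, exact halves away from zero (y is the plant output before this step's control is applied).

0 -1 -2.500 0.000
1 -1 3.188 -1.875
2 -1 -6.789 1.266
3 -1 10.565 -4.332
4 -1 -19.742 5.325
5 -1 33.089 -11.611

(exact arithmetic carried between steps; '≈' marks a value shown rounded to 6 d.p. or computed from one; I and e_prev carry over from the previous line; the table rounds u and y to 3 d.p., halves away from zero)
n=0: y=0, sp=-1, e=sp−y=-1; I=-1, D=e−e_prev=-1; u=1·(-1)+1/4·(-1)+5/4·(-1)=-2.5; next y=3/5·0+3/4·(-2.5)=-1.875
n=1: y=-1.875, sp=-1, e=sp−y=0.875; I=-0.125, D=e−e_prev=1.875; u=1·0.875+1/4·(-0.125)+5/4·1.875=3.1875; next y=3/5·(-1.875)+3/4·3.1875=1.265625
n=2: y=1.265625, sp=-1, e=sp−y=-2.265625; I=-2.390625, D=e−e_prev=-3.140625; u=1·(-2.265625)+1/4·(-2.390625)+5/4·(-3.140625)≈-6.789063; next y=3/5·1.265625+3/4·(-6.789063)≈-4.332422
n=3: y≈-4.332422, sp=-1, e=sp−y≈3.332422; I≈0.941797, D=e−e_prev≈5.598047; u=1·3.332422+1/4·0.941797+5/4·5.598047≈10.565430; next y=3/5·(-4.332422)+3/4·10.565430≈5.324619
n=4: y≈5.324619, sp=-1, e=sp−y≈-6.324619; I≈-5.382822, D=e−e_prev≈-9.657041; u=1·(-6.324619)+1/4·(-5.382822)+5/4·(-9.657041)≈-19.741626; next y=3/5·5.324619+3/4·(-19.741626)≈-11.611448
n=5: y≈-11.611448, sp=-1, e=sp−y≈10.611448; I≈5.228626, D=e−e_prev≈16.936067; u=1·10.611448+1/4·5.228626+5/4·16.936067≈33.088688; next y=3/5·(-11.611448)+3/4·33.088688≈17.849647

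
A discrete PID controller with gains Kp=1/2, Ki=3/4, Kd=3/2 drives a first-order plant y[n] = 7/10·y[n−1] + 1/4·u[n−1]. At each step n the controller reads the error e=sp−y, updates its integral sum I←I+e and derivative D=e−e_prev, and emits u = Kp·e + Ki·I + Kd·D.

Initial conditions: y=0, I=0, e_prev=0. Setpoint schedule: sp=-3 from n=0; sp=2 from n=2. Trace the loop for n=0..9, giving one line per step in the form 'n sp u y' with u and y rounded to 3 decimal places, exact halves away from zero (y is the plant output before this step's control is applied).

(exact arithmetic carried between steps; '≈' marks a value shown rounded to 6 d.p. or computed from one; I and e_prev carry over from the previous line; the table rounds u and y to 3 d.p., halves away from zero)
n=0: y=0, sp=-3, e=sp−y=-3; I=-3, D=e−e_prev=-3; u=1/2·(-3)+3/4·(-3)+3/2·(-3)=-8.25; next y=7/10·0+1/4·(-8.25)=-2.0625
n=1: y=-2.0625, sp=-3, e=sp−y=-0.9375; I=-3.9375, D=e−e_prev=2.0625; u=1/2·(-0.9375)+3/4·(-3.9375)+3/2·2.0625=-0.328125; next y=7/10·(-2.0625)+1/4·(-0.328125)≈-1.525781
n=2: y≈-1.525781, sp=2, e=sp−y≈3.525781; I≈-0.411719, D=e−e_prev≈4.463281; u=1/2·3.525781+3/4·(-0.411719)+3/2·4.463281≈8.149023; next y=7/10·(-1.525781)+1/4·8.149023≈0.969209
n=3: y≈0.969209, sp=2, e=sp−y≈1.030791; I≈0.619072, D=e−e_prev≈-2.494990; u=1/2·1.030791+3/4·0.619072+3/2·(-2.494990)≈-2.762786; next y=7/10·0.969209+1/4·(-2.762786)≈-0.012250
n=4: y≈-0.012250, sp=2, e=sp−y≈2.012250; I≈2.631322, D=e−e_prev≈0.981459; u=1/2·2.012250+3/4·2.631322+3/2·0.981459≈4.451806; next y=7/10·(-0.012250)+1/4·4.451806≈1.104376
n=5: y≈1.104376, sp=2, e=sp−y≈0.895624; I≈3.526946, D=e−e_prev≈-1.116626; u=1/2·0.895624+3/4·3.526946+3/2·(-1.116626)≈1.418082; next y=7/10·1.104376+1/4·1.418082≈1.127584
n=6: y≈1.127584, sp=2, e=sp−y≈0.872416; I≈4.399362, D=e−e_prev≈-0.023208; u=1/2·0.872416+3/4·4.399362+3/2·(-0.023208)≈3.700918; next y=7/10·1.127584+1/4·3.700918≈1.714538
n=7: y≈1.714538, sp=2, e=sp−y≈0.285462; I≈4.684824, D=e−e_prev≈-0.586954; u=1/2·0.285462+3/4·4.684824+3/2·(-0.586954)≈2.775917; next y=7/10·1.714538+1/4·2.775917≈1.894156
n=8: y≈1.894156, sp=2, e=sp−y≈0.105844; I≈4.790668, D=e−e_prev≈-0.179618; u=1/2·0.105844+3/4·4.790668+3/2·(-0.179618)≈3.376496; next y=7/10·1.894156+1/4·3.376496≈2.170033
n=9: y≈2.170033, sp=2, e=sp−y≈-0.170033; I≈4.620635, D=e−e_prev≈-0.275877; u=1/2·(-0.170033)+3/4·4.620635+3/2·(-0.275877)≈2.966643; next y=7/10·2.170033+1/4·2.966643≈2.260684

0 -3 -8.250 0.000
1 -3 -0.328 -2.063
2 2 8.149 -1.526
3 2 -2.763 0.969
4 2 4.452 -0.012
5 2 1.418 1.104
6 2 3.701 1.128
7 2 2.776 1.715
8 2 3.376 1.894
9 2 2.967 2.170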